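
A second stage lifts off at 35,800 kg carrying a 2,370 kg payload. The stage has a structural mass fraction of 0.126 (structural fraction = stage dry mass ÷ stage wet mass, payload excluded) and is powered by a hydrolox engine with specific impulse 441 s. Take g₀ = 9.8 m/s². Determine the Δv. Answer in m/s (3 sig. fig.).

Stage wet mass = m₀ − payload = 35,800 − 2,370 = 33,430 kg.
Stage dry mass = ε × stage wet mass = 0.126 × 33,430 = 4,212.18 kg.
Burnout mass m_f = stage dry + payload = 4,212.18 + 2,370 = 6,582.18 kg.
v_e = Isp · g₀ = 441 × 9.8 = 4321.8 m/s.
Δv = v_e · ln(35,800/6,582.18) = 4321.8 × ln(5.439) = 4321.8 × 1.6936 ≈ 7319 m/s.

Δv ≈ 7320 m/s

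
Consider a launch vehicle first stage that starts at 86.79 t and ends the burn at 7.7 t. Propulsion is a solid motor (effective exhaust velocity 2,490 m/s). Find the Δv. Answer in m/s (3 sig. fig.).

Δv ≈ 6030 m/s

Using Δv = v_e ln(m₀/m_f): Δv = v_e · ln(m₀/m_f) = 2490.0 × ln(11.27) = 2490.0 × 2.4223 ≈ 6031.5 m/s.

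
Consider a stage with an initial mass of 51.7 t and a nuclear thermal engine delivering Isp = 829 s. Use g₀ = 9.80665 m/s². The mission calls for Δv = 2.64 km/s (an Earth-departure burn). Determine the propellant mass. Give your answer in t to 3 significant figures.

v_e = Isp · g₀ = 829 × 9.80665 = 8129.7 m/s.
Using Δv = v_e ln(m₀/m_f): m₀/m_f = exp(Δv / v_e) = exp(2640 / 8129.7) = exp(0.3247) = 1.3837.
m_f = 51.7 / 1.3837 = 37.3636 t, so propellant = m₀ − m_f = 51.7 − 37.3636 = 14.3364 t.

propellant mass ≈ 14.3 t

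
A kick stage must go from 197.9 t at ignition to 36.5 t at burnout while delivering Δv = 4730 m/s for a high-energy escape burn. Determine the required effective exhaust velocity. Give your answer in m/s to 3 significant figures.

v_e ≈ 2800 m/s

ln(m₀/m_f) = ln(197900/36500) = ln(5.422) = 1.6904.
By the Tsiolkovsky rocket equation, v_e = Δv / ln(m₀/m_f) = 4730 / 1.6904 = 2798.1 m/s.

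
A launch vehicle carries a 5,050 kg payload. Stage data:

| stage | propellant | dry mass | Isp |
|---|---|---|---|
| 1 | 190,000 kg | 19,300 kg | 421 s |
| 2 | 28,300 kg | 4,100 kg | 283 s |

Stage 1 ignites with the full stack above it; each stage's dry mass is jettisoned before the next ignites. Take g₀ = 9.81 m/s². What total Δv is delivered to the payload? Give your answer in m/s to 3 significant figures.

Ignition mass of stage 1 = 190,000+19,300 + 28,300+4,100 + 5,050 = 246,750 kg.
Stage 1: m₀ = 246,750 kg, m_f = 246,750 − 190,000 = 56,750 kg; Δv = 421×9.81×ln(4.348) = 4130.0×1.4697 ≈ 6070 m/s.
Stage 2: m₀ = 37,450 kg, m_f = 37,450 − 28,300 = 9,150 kg; Δv = 283×9.81×ln(4.093) = 2776.2×1.4093 ≈ 3912 m/s.
Total Δv = 6070 + 3912 = 9982 m/s.

Δv ≈ 9980 m/s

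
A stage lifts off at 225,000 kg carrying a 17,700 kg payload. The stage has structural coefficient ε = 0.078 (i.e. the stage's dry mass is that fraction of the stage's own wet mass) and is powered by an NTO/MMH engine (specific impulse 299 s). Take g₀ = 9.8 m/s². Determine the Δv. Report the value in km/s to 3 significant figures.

Stage wet mass = m₀ − payload = 225,000 − 17,700 = 207,300 kg.
Stage dry mass = ε × stage wet mass = 0.078 × 207,300 = 16,169.4 kg.
Burnout mass m_f = stage dry + payload = 16,169.4 + 17,700 = 33,869.4 kg.
v_e = Isp · g₀ = 299 × 9.8 = 2930.2 m/s.
Using Δv = v_e ln(m₀/m_f): Δv = v_e · ln(225,000/33,869.4) = 2930.2 × ln(6.643) = 2930.2 × 1.8936 ≈ 5549 m/s.

Δv ≈ 5.55 km/s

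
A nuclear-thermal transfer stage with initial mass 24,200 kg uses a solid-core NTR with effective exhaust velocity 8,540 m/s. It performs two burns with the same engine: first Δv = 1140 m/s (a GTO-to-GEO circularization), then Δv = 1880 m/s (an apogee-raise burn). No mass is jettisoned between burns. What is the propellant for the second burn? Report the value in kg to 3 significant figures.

After the first burn: m = 24200 × exp(−1140/8540.0) = 24200 × 0.87504 = 21,176 kg.
After the second burn: m = 21,176 × exp(−1880/8540.0) = 21,176 × 0.80241 = 16,991.8 kg.
Second-burn propellant = 21,176 − 16,991.8 = 4,184.2 kg.

propellant for the second burn ≈ 4180 kg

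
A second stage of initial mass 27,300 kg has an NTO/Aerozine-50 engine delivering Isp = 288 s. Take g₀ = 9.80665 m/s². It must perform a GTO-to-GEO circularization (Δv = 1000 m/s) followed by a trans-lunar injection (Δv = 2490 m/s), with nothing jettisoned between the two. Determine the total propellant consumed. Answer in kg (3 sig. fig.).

v_e = Isp · g₀ = 288 × 9.80665 = 2824.3 m/s.
After the first burn: m = 27300 × exp(−1000/2824.3) = 27300 × 0.70183 = 19,160 kg.
After the second burn: m = 19,160 × exp(−2490/2824.3) = 19,160 × 0.41411 = 7,934.35 kg.
Total propellant = m₀ − m_final = 27300 − 7,934.35 = 19,365.65 kg.

total propellant consumed ≈ 19400 kg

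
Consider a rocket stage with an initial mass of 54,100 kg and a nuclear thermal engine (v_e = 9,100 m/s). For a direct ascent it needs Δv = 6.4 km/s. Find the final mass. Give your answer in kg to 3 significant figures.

Rocket equation: m₀/m_f = exp(Δv / v_e) = exp(6400 / 9100.0) = exp(0.7033) = 2.0204.
m_f = m₀ / 2.0204 = 54,100 / 2.0204 = 26,776.9 kg.

final mass ≈ 26800 kg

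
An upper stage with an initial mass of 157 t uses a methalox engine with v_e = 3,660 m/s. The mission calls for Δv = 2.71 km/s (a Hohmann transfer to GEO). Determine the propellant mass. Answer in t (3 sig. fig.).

propellant mass ≈ 82.1 t

From the ideal rocket equation, m₀/m_f = exp(Δv / v_e) = exp(2710 / 3660.0) = exp(0.7404) = 2.0969.
m_f = 157 / 2.0969 = 74.8724 t, so propellant = m₀ − m_f = 157 − 74.8724 = 82.1276 t.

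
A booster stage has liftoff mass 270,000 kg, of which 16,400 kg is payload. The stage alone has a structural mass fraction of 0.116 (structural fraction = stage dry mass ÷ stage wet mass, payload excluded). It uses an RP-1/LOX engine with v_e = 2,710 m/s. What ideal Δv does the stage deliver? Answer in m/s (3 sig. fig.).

Stage wet mass = m₀ − payload = 270,000 − 16,400 = 253,600 kg.
Stage dry mass = ε × stage wet mass = 0.116 × 253,600 = 29,417.6 kg.
Burnout mass m_f = stage dry + payload = 29,417.6 + 16,400 = 45,817.6 kg.
Using Δv = v_e ln(m₀/m_f): Δv = v_e · ln(270,000/45,817.6) = 2710.0 × ln(5.893) = 2710.0 × 1.7738 ≈ 4807 m/s.

Δv ≈ 4810 m/s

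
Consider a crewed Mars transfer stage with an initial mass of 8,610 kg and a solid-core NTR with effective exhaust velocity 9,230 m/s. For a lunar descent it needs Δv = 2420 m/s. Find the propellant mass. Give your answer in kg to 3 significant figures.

propellant mass ≈ 1990 kg

By the Tsiolkovsky rocket equation, m₀/m_f = exp(Δv / v_e) = exp(2420 / 9230.0) = exp(0.2622) = 1.2998.
m_f = 8,610 / 1.2998 = 6,624.1 kg, so propellant = m₀ − m_f = 8,610 − 6,624.1 = 1,985.9 kg.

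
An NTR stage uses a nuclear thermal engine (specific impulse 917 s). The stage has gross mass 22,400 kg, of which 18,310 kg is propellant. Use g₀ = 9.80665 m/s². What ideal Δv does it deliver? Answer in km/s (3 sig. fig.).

Δv ≈ 15.3 km/s

v_e = Isp · g₀ = 917 × 9.80665 = 8992.7 m/s.
m_f = m₀ − m_prop = 22,400 − 18,310 = 4,090 kg.
Δv = v_e · ln(m₀/m_f) = 8992.7 × ln(5.477) = 8992.7 × 1.7005 ≈ 15292.2 m/s.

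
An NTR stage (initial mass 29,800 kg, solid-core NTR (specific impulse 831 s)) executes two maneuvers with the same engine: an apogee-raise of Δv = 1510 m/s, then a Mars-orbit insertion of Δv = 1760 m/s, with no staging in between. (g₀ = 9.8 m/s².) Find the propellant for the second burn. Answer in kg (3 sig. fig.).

v_e = Isp · g₀ = 831 × 9.8 = 8143.8 m/s.
After the first burn: m = 29800 × exp(−1510/8143.8) = 29800 × 0.83076 = 24,756.6 kg.
After the second burn: m = 24,756.6 × exp(−1760/8143.8) = 24,756.6 × 0.80564 = 19,944.9 kg.
Second-burn propellant = 24,756.6 − 19,944.9 = 4,811.7 kg.

propellant for the second burn ≈ 4810 kg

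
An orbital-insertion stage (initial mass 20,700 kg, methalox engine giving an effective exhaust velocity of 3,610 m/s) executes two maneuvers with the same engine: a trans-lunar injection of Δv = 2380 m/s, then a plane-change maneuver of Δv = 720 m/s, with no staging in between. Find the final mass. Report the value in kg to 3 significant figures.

final mass ≈ 8770 kg

After the first burn: m = 20700 × exp(−2380/3610.0) = 20700 × 0.51722 = 10,706.5 kg.
After the second burn: m = 10,706.5 × exp(−720/3610.0) = 10,706.5 × 0.81918 = 8,770.55 kg.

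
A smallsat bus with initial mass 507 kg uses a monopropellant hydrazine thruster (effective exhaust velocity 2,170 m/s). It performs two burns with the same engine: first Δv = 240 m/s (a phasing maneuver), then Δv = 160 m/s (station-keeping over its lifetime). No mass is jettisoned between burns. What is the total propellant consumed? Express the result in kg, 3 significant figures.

After the first burn: m = 507 × exp(−240/2170.0) = 507 × 0.89530 = 453.917 kg.
After the second burn: m = 453.917 × exp(−160/2170.0) = 453.917 × 0.92892 = 421.653 kg.
Total propellant = m₀ − m_final = 507 − 421.653 = 85.347 kg.

total propellant consumed ≈ 85.3 kg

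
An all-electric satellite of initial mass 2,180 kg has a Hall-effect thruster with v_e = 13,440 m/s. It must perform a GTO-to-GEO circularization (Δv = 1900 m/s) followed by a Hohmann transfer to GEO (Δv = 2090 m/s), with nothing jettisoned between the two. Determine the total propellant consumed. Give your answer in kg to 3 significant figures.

total propellant consumed ≈ 560 kg

After the first burn: m = 2180 × exp(−1900/13440.0) = 2180 × 0.86817 = 1,892.61 kg.
After the second burn: m = 1,892.61 × exp(−2090/13440.0) = 1,892.61 × 0.85598 = 1,620.04 kg.
Total propellant = m₀ − m_final = 2180 − 1,620.04 = 559.96 kg.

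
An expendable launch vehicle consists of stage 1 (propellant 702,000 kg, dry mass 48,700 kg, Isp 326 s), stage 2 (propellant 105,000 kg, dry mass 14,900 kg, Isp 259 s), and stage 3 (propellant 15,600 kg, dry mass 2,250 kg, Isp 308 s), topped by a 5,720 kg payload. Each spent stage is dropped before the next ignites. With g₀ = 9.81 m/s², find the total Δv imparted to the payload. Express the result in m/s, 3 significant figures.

Δv ≈ 11500 m/s

Ignition mass of stage 1 = 702,000+48,700 + 105,000+14,900 + 15,600+2,250 + 5,720 = 894,170 kg.
Stage 1: m₀ = 894,170 kg, m_f = 894,170 − 702,000 = 192,170 kg; Δv = 326×9.81×ln(4.653) = 3198.1×1.5375 ≈ 4917 m/s.
Stage 2: m₀ = 143,470 kg, m_f = 143,470 − 105,000 = 38,470 kg; Δv = 259×9.81×ln(3.729) = 2540.8×1.3162 ≈ 3344 m/s.
Stage 3: m₀ = 23,570 kg, m_f = 23,570 − 15,600 = 7,970 kg; Δv = 308×9.81×ln(2.957) = 3021.5×1.0843 ≈ 3276 m/s.
Total Δv = 4917 + 3344 + 3276 = 11537 m/s.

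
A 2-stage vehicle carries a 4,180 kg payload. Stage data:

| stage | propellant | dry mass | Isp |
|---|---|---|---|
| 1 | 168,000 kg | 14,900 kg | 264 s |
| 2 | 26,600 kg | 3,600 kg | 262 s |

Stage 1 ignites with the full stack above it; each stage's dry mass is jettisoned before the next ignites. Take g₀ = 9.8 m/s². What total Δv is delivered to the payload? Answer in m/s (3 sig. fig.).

Ignition mass of stage 1 = 168,000+14,900 + 26,600+3,600 + 4,180 = 217,280 kg.
Stage 1: m₀ = 217,280 kg, m_f = 217,280 − 168,000 = 49,280 kg; Δv = 264×9.8×ln(4.409) = 2587.2×1.4837 ≈ 3839 m/s.
Stage 2: m₀ = 34,380 kg, m_f = 34,380 − 26,600 = 7,780 kg; Δv = 262×9.8×ln(4.419) = 2567.6×1.4859 ≈ 3815 m/s.
Total Δv = 3839 + 3815 = 7654 m/s.

Δv ≈ 7650 m/s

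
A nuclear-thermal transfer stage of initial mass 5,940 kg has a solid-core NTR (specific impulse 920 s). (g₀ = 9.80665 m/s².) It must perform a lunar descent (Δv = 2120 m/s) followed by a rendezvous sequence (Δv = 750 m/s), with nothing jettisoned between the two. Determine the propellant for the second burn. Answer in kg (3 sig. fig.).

v_e = Isp · g₀ = 920 × 9.80665 = 9022.1 m/s.
After the first burn: m = 5940 × exp(−2120/9022.1) = 5940 × 0.79059 = 4,696.1 kg.
After the second burn: m = 4,696.1 × exp(−750/9022.1) = 4,696.1 × 0.92023 = 4,321.49 kg.
Second-burn propellant = 4,696.1 − 4,321.49 = 374.61 kg.

propellant for the second burn ≈ 375 kg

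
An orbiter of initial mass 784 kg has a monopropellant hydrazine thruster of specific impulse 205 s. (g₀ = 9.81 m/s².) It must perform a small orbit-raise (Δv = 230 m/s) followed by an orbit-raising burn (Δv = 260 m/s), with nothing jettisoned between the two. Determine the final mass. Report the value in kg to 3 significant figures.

final mass ≈ 614 kg

v_e = Isp · g₀ = 205 × 9.81 = 2011.1 m/s.
After the first burn: m = 784 × exp(−230/2011.1) = 784 × 0.89193 = 699.273 kg.
After the second burn: m = 699.273 × exp(−260/2011.1) = 699.273 × 0.87872 = 614.465 kg.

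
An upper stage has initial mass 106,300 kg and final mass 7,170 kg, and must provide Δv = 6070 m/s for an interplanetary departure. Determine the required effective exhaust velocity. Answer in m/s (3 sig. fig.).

v_e ≈ 2250 m/s

ln(m₀/m_f) = ln(106300/7170) = ln(14.83) = 2.6964.
v_e = Δv / ln(m₀/m_f) = 6070 / 2.6964 = 2251.2 m/s.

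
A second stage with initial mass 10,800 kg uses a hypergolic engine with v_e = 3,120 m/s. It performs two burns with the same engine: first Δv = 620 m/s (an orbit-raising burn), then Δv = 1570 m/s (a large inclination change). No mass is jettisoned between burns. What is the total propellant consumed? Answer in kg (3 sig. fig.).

total propellant consumed ≈ 5450 kg

After the first burn: m = 10800 × exp(−620/3120.0) = 10800 × 0.81978 = 8,853.62 kg.
After the second burn: m = 8,853.62 × exp(−1570/3120.0) = 8,853.62 × 0.60459 = 5,352.81 kg.
Total propellant = m₀ − m_final = 10800 − 5,352.81 = 5,447.19 kg.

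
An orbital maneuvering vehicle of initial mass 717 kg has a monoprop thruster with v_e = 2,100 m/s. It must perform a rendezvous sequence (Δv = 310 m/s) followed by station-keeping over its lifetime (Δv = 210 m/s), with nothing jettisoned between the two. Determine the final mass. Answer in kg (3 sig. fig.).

After the first burn: m = 717 × exp(−310/2100.0) = 717 × 0.86276 = 618.599 kg.
After the second burn: m = 618.599 × exp(−210/2100.0) = 618.599 × 0.90484 = 559.733 kg.

final mass ≈ 560 kg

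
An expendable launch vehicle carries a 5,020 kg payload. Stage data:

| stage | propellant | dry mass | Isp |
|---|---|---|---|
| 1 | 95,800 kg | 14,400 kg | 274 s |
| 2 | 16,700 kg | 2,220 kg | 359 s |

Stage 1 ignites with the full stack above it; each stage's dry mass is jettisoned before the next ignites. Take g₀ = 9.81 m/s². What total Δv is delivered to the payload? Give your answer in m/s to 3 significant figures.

Ignition mass of stage 1 = 95,800+14,400 + 16,700+2,220 + 5,020 = 134,140 kg.
Stage 1: m₀ = 134,140 kg, m_f = 134,140 − 95,800 = 38,340 kg; Δv = 274×9.81×ln(3.499) = 2687.9×1.2524 ≈ 3366 m/s.
Stage 2: m₀ = 23,940 kg, m_f = 23,940 − 16,700 = 7,240 kg; Δv = 359×9.81×ln(3.307) = 3521.8×1.1959 ≈ 4212 m/s.
Total Δv = 3366 + 4212 = 7578 m/s.

Δv ≈ 7580 m/s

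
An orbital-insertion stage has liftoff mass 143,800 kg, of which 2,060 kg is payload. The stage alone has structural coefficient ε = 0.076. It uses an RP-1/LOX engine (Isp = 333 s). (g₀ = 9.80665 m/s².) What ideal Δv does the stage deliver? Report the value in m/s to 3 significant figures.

Stage wet mass = m₀ − payload = 143,800 − 2,060 = 141,740 kg.
Stage dry mass = ε × stage wet mass = 0.076 × 141,740 = 10,772.2 kg.
Burnout mass m_f = stage dry + payload = 10,772.2 + 2,060 = 12,832.2 kg.
v_e = Isp · g₀ = 333 × 9.80665 = 3265.6 m/s.
By the Tsiolkovsky rocket equation, Δv = v_e · ln(143,800/12,832.2) = 3265.6 × ln(11.21) = 3265.6 × 2.4165 ≈ 7891 m/s.

Δv ≈ 7890 m/s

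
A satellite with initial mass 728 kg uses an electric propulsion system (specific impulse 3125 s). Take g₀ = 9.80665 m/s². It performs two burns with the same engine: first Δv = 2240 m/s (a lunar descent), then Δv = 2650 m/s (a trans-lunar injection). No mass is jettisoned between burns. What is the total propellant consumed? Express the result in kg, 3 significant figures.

total propellant consumed ≈ 107 kg

v_e = Isp · g₀ = 3125 × 9.80665 = 30645.8 m/s.
After the first burn: m = 728 × exp(−2240/30645.8) = 728 × 0.92951 = 676.683 kg.
After the second burn: m = 676.683 × exp(−2650/30645.8) = 676.683 × 0.91716 = 620.627 kg.
Total propellant = m₀ − m_final = 728 − 620.627 = 107.373 kg.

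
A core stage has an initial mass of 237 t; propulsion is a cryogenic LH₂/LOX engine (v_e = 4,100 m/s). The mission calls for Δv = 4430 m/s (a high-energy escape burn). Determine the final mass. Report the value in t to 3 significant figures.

final mass ≈ 80.4 t

By the Tsiolkovsky rocket equation, m₀/m_f = exp(Δv / v_e) = exp(4430 / 4100.0) = exp(1.0805) = 2.9461.
m_f = m₀ / 2.9461 = 237 / 2.9461 = 80.4453 t.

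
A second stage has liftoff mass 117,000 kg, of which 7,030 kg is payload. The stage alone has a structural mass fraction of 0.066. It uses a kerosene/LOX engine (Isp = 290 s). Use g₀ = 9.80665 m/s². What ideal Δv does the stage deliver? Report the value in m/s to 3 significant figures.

Stage wet mass = m₀ − payload = 117,000 − 7,030 = 109,970 kg.
Stage dry mass = ε × stage wet mass = 0.066 × 109,970 = 7,258.02 kg.
Burnout mass m_f = stage dry + payload = 7,258.02 + 7,030 = 14,288.02 kg.
v_e = Isp · g₀ = 290 × 9.80665 = 2843.9 m/s.
Δv = v_e · ln(117,000/14,288.02) = 2843.9 × ln(8.189) = 2843.9 × 2.1028 ≈ 5980 m/s.

Δv ≈ 5980 m/s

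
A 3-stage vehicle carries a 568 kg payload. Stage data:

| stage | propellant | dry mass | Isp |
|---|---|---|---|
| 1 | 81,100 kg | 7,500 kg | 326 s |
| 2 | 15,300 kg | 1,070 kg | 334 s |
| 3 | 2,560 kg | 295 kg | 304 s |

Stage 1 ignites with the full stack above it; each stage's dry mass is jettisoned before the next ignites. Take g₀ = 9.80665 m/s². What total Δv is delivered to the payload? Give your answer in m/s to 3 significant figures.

Ignition mass of stage 1 = 81,100+7,500 + 15,300+1,070 + 2,560+295 + 568 = 108,393 kg.
Stage 1: m₀ = 108,393 kg, m_f = 108,393 − 81,100 = 27,293 kg; Δv = 326×9.80665×ln(3.971) = 3197.0×1.3791 ≈ 4409 m/s.
Stage 2: m₀ = 19,793 kg, m_f = 19,793 − 15,300 = 4,493 kg; Δv = 334×9.80665×ln(4.405) = 3275.4×1.4828 ≈ 4857 m/s.
Stage 3: m₀ = 3,423 kg, m_f = 3,423 − 2,560 = 863 kg; Δv = 304×9.80665×ln(3.966) = 2981.2×1.3779 ≈ 4108 m/s.
Total Δv = 4409 + 4857 + 4108 = 13374 m/s.

Δv ≈ 13400 m/s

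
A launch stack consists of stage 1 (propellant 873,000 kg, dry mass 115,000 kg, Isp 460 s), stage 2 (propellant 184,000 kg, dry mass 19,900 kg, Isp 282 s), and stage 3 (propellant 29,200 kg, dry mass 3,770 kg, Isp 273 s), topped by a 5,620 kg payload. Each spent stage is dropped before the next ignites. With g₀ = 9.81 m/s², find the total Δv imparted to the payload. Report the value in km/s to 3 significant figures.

Ignition mass of stage 1 = 873,000+115,000 + 184,000+19,900 + 29,200+3,770 + 5,620 = 1,230,490 kg.
Stage 1: m₀ = 1,230,490 kg, m_f = 1,230,490 − 873,000 = 357,490 kg; Δv = 460×9.81×ln(3.442) = 4512.6×1.2361 ≈ 5578 m/s.
Stage 2: m₀ = 242,490 kg, m_f = 242,490 − 184,000 = 58,490 kg; Δv = 282×9.81×ln(4.146) = 2766.4×1.4221 ≈ 3934 m/s.
Stage 3: m₀ = 38,590 kg, m_f = 38,590 − 29,200 = 9,390 kg; Δv = 273×9.81×ln(4.11) = 2678.1×1.4133 ≈ 3785 m/s.
Total Δv = 5578 + 3934 + 3785 = 13297 m/s.

Δv ≈ 13.3 km/s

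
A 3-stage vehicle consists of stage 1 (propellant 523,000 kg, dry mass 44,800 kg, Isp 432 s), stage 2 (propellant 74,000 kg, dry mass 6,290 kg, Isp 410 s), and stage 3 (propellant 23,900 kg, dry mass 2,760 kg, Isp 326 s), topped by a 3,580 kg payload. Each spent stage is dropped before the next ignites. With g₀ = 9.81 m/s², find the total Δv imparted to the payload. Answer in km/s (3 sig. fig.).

Δv ≈ 15.7 km/s

Ignition mass of stage 1 = 523,000+44,800 + 74,000+6,290 + 23,900+2,760 + 3,580 = 678,330 kg.
Stage 1: m₀ = 678,330 kg, m_f = 678,330 − 523,000 = 155,330 kg; Δv = 432×9.81×ln(4.367) = 4237.9×1.4741 ≈ 6247 m/s.
Stage 2: m₀ = 110,530 kg, m_f = 110,530 − 74,000 = 36,530 kg; Δv = 410×9.81×ln(3.026) = 4022.1×1.1072 ≈ 4453 m/s.
Stage 3: m₀ = 30,240 kg, m_f = 30,240 − 23,900 = 6,340 kg; Δv = 326×9.81×ln(4.77) = 3198.1×1.5623 ≈ 4996 m/s.
Total Δv = 6247 + 4453 + 4996 = 15696 m/s.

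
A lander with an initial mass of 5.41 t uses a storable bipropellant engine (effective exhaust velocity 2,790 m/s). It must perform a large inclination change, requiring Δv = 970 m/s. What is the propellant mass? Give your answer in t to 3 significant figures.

m₀/m_f = exp(Δv / v_e) = exp(970 / 2790.0) = exp(0.3477) = 1.4158.
m_f = 5.41 / 1.4158 = 3.82116 t, so propellant = m₀ − m_f = 5.41 − 3.82116 = 1.58884 t.

propellant mass ≈ 1.59 t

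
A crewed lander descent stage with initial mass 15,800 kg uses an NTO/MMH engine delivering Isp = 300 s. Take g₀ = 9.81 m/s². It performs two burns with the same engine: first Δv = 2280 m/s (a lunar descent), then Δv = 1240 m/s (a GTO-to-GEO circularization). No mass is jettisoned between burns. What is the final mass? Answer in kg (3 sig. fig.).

final mass ≈ 4780 kg

v_e = Isp · g₀ = 300 × 9.81 = 2943.0 m/s.
After the first burn: m = 15800 × exp(−2280/2943.0) = 15800 × 0.46083 = 7,281.11 kg.
After the second burn: m = 7,281.11 × exp(−1240/2943.0) = 7,281.11 × 0.65617 = 4,777.65 kg.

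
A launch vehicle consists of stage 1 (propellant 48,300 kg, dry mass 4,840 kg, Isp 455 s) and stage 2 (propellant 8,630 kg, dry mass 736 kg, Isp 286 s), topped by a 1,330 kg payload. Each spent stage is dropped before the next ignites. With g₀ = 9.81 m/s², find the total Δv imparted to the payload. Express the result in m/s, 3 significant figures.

Δv ≈ 10900 m/s

Ignition mass of stage 1 = 48,300+4,840 + 8,630+736 + 1,330 = 63,836 kg.
Stage 1: m₀ = 63,836 kg, m_f = 63,836 − 48,300 = 15,536 kg; Δv = 455×9.81×ln(4.109) = 4463.6×1.4132 ≈ 6308 m/s.
Stage 2: m₀ = 10,696 kg, m_f = 10,696 − 8,630 = 2,066 kg; Δv = 286×9.81×ln(5.177) = 2805.7×1.6443 ≈ 4613 m/s.
Total Δv = 6308 + 4613 = 10921 m/s.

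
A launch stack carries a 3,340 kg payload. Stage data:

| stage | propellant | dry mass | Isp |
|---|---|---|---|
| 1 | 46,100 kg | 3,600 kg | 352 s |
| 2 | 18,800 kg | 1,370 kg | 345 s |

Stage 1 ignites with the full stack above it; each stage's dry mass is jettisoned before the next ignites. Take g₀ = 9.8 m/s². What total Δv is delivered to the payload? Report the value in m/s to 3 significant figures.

Ignition mass of stage 1 = 46,100+3,600 + 18,800+1,370 + 3,340 = 73,210 kg.
Stage 1: m₀ = 73,210 kg, m_f = 73,210 − 46,100 = 27,110 kg; Δv = 352×9.8×ln(2.7) = 3449.6×0.9934 ≈ 3427 m/s.
Stage 2: m₀ = 23,510 kg, m_f = 23,510 − 18,800 = 4,710 kg; Δv = 345×9.8×ln(4.992) = 3381.0×1.6077 ≈ 5436 m/s.
Total Δv = 3427 + 5436 = 8863 m/s.

Δv ≈ 8860 m/s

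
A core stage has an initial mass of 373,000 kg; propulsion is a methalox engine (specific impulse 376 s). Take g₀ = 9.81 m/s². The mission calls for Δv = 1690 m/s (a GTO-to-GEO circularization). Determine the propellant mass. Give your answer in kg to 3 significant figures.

propellant mass ≈ 137000 kg

v_e = Isp · g₀ = 376 × 9.81 = 3688.6 m/s.
By the Tsiolkovsky rocket equation, m₀/m_f = exp(Δv / v_e) = exp(1690 / 3688.6) = exp(0.4582) = 1.5812.
m_f = 373,000 / 1.5812 = 235,897 kg, so propellant = m₀ − m_f = 373,000 − 235,897 = 137,103 kg.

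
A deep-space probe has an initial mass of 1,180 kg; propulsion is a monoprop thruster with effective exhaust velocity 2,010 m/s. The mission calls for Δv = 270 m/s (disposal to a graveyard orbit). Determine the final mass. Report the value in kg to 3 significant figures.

final mass ≈ 1030 kg

By the Tsiolkovsky rocket equation, m₀/m_f = exp(Δv / v_e) = exp(270 / 2010.0) = exp(0.1343) = 1.1438.
m_f = m₀ / 1.1438 = 1,180 / 1.1438 = 1,031.65 kg.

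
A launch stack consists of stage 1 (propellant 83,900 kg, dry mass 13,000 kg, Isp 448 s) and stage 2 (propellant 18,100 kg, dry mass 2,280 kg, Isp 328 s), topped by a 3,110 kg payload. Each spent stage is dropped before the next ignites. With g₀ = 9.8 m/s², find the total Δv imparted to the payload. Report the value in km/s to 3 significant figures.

Δv ≈ 9.97 km/s

Ignition mass of stage 1 = 83,900+13,000 + 18,100+2,280 + 3,110 = 120,390 kg.
Stage 1: m₀ = 120,390 kg, m_f = 120,390 − 83,900 = 36,490 kg; Δv = 448×9.8×ln(3.299) = 4390.4×1.1937 ≈ 5241 m/s.
Stage 2: m₀ = 23,490 kg, m_f = 23,490 − 18,100 = 5,390 kg; Δv = 328×9.8×ln(4.358) = 3214.4×1.4720 ≈ 4732 m/s.
Total Δv = 5241 + 4732 = 9973 m/s.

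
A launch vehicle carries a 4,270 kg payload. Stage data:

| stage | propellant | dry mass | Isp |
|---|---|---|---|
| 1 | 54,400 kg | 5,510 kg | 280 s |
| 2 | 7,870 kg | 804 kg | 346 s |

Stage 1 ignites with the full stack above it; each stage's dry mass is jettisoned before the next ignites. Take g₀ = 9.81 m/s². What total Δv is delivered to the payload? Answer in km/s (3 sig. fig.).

Ignition mass of stage 1 = 54,400+5,510 + 7,870+804 + 4,270 = 72,854 kg.
Stage 1: m₀ = 72,854 kg, m_f = 72,854 − 54,400 = 18,454 kg; Δv = 280×9.81×ln(3.948) = 2746.8×1.3732 ≈ 3772 m/s.
Stage 2: m₀ = 12,944 kg, m_f = 12,944 − 7,870 = 5,074 kg; Δv = 346×9.81×ln(2.551) = 3394.3×0.9365 ≈ 3179 m/s.
Total Δv = 3772 + 3179 = 6951 m/s.

Δv ≈ 6.95 km/s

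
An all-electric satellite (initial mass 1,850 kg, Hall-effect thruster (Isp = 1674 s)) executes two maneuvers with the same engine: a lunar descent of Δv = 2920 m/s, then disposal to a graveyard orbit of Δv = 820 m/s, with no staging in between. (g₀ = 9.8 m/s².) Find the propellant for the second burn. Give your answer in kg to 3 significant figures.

propellant for the second burn ≈ 75.5 kg

v_e = Isp · g₀ = 1674 × 9.8 = 16405.2 m/s.
After the first burn: m = 1850 × exp(−2920/16405.2) = 1850 × 0.83695 = 1,548.36 kg.
After the second burn: m = 1,548.36 × exp(−820/16405.2) = 1,548.36 × 0.95124 = 1,472.86 kg.
Second-burn propellant = 1,548.36 − 1,472.86 = 75.5 kg.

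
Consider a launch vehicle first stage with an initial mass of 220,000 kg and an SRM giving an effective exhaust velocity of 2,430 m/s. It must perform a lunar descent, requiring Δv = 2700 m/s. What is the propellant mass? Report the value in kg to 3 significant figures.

m₀/m_f = exp(Δv / v_e) = exp(2700 / 2430.0) = exp(1.1111) = 3.0377.
m_f = 220,000 / 3.0377 = 72,423.2 kg, so propellant = m₀ − m_f = 220,000 − 72,423.2 = 147,576.8 kg.

propellant mass ≈ 148000 kg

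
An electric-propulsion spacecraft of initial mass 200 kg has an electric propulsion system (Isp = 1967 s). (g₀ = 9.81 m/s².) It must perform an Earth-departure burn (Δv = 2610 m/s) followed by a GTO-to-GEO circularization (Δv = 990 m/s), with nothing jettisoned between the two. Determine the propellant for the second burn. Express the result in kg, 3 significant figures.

v_e = Isp · g₀ = 1967 × 9.81 = 19296.3 m/s.
After the first burn: m = 200 × exp(−2610/19296.3) = 200 × 0.87349 = 174.698 kg.
After the second burn: m = 174.698 × exp(−990/19296.3) = 174.698 × 0.94999 = 165.961 kg.
Second-burn propellant = 174.698 − 165.961 = 8.737 kg.

propellant for the second burn ≈ 8.74 kg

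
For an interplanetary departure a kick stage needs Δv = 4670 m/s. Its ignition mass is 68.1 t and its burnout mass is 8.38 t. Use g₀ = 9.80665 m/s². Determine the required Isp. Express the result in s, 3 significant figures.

Isp ≈ 227 s

ln(m₀/m_f) = ln(68100/8380) = ln(8.126) = 2.0951.
Rocket equation: v_e = Δv / ln(m₀/m_f) = 4670 / 2.0951 = 2229.0 m/s.
Isp = v_e / g₀ = 2229.0 / 9.80665 = 227.3 s.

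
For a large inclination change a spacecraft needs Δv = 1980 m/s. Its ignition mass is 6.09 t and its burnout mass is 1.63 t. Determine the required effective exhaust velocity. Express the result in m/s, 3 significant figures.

v_e ≈ 1500 m/s

ln(m₀/m_f) = ln(6090/1630) = ln(3.736) = 1.3181.
v_e = Δv / ln(m₀/m_f) = 1980 / 1.3181 = 1502.2 m/s.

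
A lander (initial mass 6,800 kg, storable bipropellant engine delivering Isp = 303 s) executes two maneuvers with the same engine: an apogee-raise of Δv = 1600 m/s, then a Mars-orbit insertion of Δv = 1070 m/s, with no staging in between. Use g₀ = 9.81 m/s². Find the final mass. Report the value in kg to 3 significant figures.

v_e = Isp · g₀ = 303 × 9.81 = 2972.4 m/s.
After the first burn: m = 6800 × exp(−1600/2972.4) = 6800 × 0.58375 = 3,969.5 kg.
After the second burn: m = 3,969.5 × exp(−1070/2972.4) = 3,969.5 × 0.69769 = 2,769.48 kg.

final mass ≈ 2770 kg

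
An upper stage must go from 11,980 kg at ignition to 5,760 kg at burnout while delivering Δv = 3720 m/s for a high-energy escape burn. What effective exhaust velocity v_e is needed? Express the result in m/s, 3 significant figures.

v_e ≈ 5080 m/s

ln(m₀/m_f) = ln(11980/5760) = ln(2.08) = 0.7323.
v_e = Δv / ln(m₀/m_f) = 3720 / 0.7323 = 5079.9 m/s.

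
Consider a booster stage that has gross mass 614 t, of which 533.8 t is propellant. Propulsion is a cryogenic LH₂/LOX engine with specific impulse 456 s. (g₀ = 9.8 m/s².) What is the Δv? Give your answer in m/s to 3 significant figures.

v_e = Isp · g₀ = 456 × 9.8 = 4468.8 m/s.
m_f = m₀ − m_prop = 614 − 533.8 = 80.2 t.
Δv = v_e · ln(m₀/m_f) = 4468.8 × ln(7.656) = 4468.8 × 2.0355 ≈ 9096.1 m/s.

Δv ≈ 9100 m/s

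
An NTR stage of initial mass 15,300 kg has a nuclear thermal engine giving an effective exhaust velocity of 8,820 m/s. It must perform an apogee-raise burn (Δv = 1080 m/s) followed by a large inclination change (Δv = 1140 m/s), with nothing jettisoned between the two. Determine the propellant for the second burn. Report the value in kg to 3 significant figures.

propellant for the second burn ≈ 1640 kg

After the first burn: m = 15300 × exp(−1080/8820.0) = 15300 × 0.88475 = 13,536.7 kg.
After the second burn: m = 13,536.7 × exp(−1140/8820.0) = 13,536.7 × 0.87875 = 11,895.4 kg.
Second-burn propellant = 13,536.7 − 11,895.4 = 1,641.3 kg.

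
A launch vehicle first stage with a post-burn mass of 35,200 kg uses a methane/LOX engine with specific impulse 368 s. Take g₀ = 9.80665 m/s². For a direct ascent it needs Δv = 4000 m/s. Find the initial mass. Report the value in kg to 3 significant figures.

initial mass ≈ 107000 kg

v_e = Isp · g₀ = 368 × 9.80665 = 3608.8 m/s.
Rocket equation: m₀/m_f = exp(Δv / v_e) = exp(4000 / 3608.8) = exp(1.1084) = 3.0295.
m₀ = m_f × 3.0295 = 35,200 × 3.0295 = 106,638 kg.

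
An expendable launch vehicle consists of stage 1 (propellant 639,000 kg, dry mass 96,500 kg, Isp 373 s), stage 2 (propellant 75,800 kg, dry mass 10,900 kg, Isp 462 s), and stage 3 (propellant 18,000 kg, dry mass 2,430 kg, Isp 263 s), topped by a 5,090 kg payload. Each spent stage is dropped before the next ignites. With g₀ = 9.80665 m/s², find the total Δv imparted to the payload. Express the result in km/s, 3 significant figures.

Ignition mass of stage 1 = 639,000+96,500 + 75,800+10,900 + 18,000+2,430 + 5,090 = 847,720 kg.
Stage 1: m₀ = 847,720 kg, m_f = 847,720 − 639,000 = 208,720 kg; Δv = 373×9.80665×ln(4.062) = 3657.9×1.4016 ≈ 5127 m/s.
Stage 2: m₀ = 112,220 kg, m_f = 112,220 − 75,800 = 36,420 kg; Δv = 462×9.80665×ln(3.081) = 4530.7×1.1253 ≈ 5099 m/s.
Stage 3: m₀ = 25,520 kg, m_f = 25,520 − 18,000 = 7,520 kg; Δv = 263×9.80665×ln(3.394) = 2579.1×1.2219 ≈ 3151 m/s.
Total Δv = 5127 + 5099 + 3151 = 13377 m/s.

Δv ≈ 13.4 km/s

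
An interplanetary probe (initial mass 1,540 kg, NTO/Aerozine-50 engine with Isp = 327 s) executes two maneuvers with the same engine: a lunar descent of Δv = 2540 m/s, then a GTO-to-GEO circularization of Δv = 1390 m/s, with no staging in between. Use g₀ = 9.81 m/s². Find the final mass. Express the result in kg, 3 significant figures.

v_e = Isp · g₀ = 327 × 9.81 = 3207.9 m/s.
After the first burn: m = 1540 × exp(−2540/3207.9) = 1540 × 0.45303 = 697.666 kg.
After the second burn: m = 697.666 × exp(−1390/3207.9) = 697.666 × 0.64836 = 452.339 kg.

final mass ≈ 452 kg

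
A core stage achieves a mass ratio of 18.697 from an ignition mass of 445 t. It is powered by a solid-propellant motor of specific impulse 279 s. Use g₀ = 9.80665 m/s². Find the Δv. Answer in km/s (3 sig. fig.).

Δv ≈ 8.01 km/s

v_e = Isp · g₀ = 279 × 9.80665 = 2736.1 m/s.
Using Δv = v_e ln(m₀/m_f): Δv = v_e · ln(18.697) = 2736.1 × 2.9284 ≈ 8012.2 m/s.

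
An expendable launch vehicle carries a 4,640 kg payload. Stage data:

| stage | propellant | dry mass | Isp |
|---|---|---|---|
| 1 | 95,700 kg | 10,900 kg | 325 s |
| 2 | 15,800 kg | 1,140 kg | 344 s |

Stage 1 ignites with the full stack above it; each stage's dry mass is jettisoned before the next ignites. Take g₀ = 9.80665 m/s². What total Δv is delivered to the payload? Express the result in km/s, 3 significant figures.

Ignition mass of stage 1 = 95,700+10,900 + 15,800+1,140 + 4,640 = 128,180 kg.
Stage 1: m₀ = 128,180 kg, m_f = 128,180 − 95,700 = 32,480 kg; Δv = 325×9.80665×ln(3.946) = 3187.2×1.3728 ≈ 4375 m/s.
Stage 2: m₀ = 21,580 kg, m_f = 21,580 − 15,800 = 5,780 kg; Δv = 344×9.80665×ln(3.734) = 3373.5×1.3174 ≈ 4444 m/s.
Total Δv = 4375 + 4444 = 8819 m/s.

Δv ≈ 8.82 km/s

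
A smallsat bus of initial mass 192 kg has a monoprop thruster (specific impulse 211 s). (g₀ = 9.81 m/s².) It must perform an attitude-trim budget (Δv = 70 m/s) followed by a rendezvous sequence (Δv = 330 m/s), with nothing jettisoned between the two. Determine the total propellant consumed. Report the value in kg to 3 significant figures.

total propellant consumed ≈ 33.7 kg

v_e = Isp · g₀ = 211 × 9.81 = 2069.9 m/s.
After the first burn: m = 192 × exp(−70/2069.9) = 192 × 0.96675 = 185.616 kg.
After the second burn: m = 185.616 × exp(−330/2069.9) = 185.616 × 0.85263 = 158.262 kg.
Total propellant = m₀ − m_final = 192 − 158.262 = 33.738 kg.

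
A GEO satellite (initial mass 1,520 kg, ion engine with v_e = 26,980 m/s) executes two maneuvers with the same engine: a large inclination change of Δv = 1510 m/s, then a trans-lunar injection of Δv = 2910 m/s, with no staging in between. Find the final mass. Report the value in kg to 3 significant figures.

After the first burn: m = 1520 × exp(−1510/26980.0) = 1520 × 0.94557 = 1,437.27 kg.
After the second burn: m = 1,437.27 × exp(−2910/26980.0) = 1,437.27 × 0.89776 = 1,290.32 kg.

final mass ≈ 1290 kg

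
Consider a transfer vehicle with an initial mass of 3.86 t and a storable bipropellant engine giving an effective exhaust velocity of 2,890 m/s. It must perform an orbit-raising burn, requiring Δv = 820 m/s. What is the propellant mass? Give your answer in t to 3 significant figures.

propellant mass ≈ 0.954 t

From the ideal rocket equation, m₀/m_f = exp(Δv / v_e) = exp(820 / 2890.0) = exp(0.2837) = 1.3281.
m_f = 3.86 / 1.3281 = 2.90641 t, so propellant = m₀ − m_f = 3.86 − 2.90641 = 0.95359 t.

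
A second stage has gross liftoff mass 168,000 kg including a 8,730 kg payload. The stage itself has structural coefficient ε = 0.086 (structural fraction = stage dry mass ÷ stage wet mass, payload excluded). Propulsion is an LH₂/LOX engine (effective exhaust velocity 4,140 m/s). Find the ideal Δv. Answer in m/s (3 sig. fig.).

Δv ≈ 8340 m/s

Stage wet mass = m₀ − payload = 168,000 − 8,730 = 159,270 kg.
Stage dry mass = ε × stage wet mass = 0.086 × 159,270 = 13,697.2 kg.
Burnout mass m_f = stage dry + payload = 13,697.2 + 8,730 = 22,427.2 kg.
From the ideal rocket equation, Δv = v_e · ln(168,000/22,427.2) = 4140.0 × ln(7.491) = 4140.0 × 2.0137 ≈ 8337 m/s.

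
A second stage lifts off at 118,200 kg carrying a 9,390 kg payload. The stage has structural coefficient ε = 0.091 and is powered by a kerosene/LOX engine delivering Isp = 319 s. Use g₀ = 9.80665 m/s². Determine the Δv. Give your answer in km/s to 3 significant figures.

Δv ≈ 5.67 km/s

Stage wet mass = m₀ − payload = 118,200 − 9,390 = 108,810 kg.
Stage dry mass = ε × stage wet mass = 0.091 × 108,810 = 9,901.71 kg.
Burnout mass m_f = stage dry + payload = 9,901.71 + 9,390 = 19,291.71 kg.
v_e = Isp · g₀ = 319 × 9.80665 = 3128.3 m/s.
From the ideal rocket equation, Δv = v_e · ln(118,200/19,291.71) = 3128.3 × ln(6.127) = 3128.3 × 1.8127 ≈ 5671 m/s.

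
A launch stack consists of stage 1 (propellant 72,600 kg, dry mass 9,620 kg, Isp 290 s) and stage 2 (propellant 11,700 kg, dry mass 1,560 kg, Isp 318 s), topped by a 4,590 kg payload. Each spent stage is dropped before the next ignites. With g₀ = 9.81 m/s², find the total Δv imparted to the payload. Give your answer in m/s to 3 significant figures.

Ignition mass of stage 1 = 72,600+9,620 + 11,700+1,560 + 4,590 = 100,070 kg.
Stage 1: m₀ = 100,070 kg, m_f = 100,070 − 72,600 = 27,470 kg; Δv = 290×9.81×ln(3.643) = 2844.9×1.2928 ≈ 3678 m/s.
Stage 2: m₀ = 17,850 kg, m_f = 17,850 − 11,700 = 6,150 kg; Δv = 318×9.81×ln(2.902) = 3119.6×1.0656 ≈ 3324 m/s.
Total Δv = 3678 + 3324 = 7002 m/s.

Δv ≈ 7000 m/s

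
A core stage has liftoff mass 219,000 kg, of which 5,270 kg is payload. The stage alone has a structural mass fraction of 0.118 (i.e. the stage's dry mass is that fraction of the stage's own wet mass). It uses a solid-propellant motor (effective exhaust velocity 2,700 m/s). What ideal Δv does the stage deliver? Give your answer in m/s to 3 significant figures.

Stage wet mass = m₀ − payload = 219,000 − 5,270 = 213,730 kg.
Stage dry mass = ε × stage wet mass = 0.118 × 213,730 = 25,220.1 kg.
Burnout mass m_f = stage dry + payload = 25,220.1 + 5,270 = 30,490.1 kg.
Δv = v_e · ln(219,000/30,490.1) = 2700.0 × ln(7.183) = 2700.0 × 1.9717 ≈ 5324 m/s.

Δv ≈ 5320 m/s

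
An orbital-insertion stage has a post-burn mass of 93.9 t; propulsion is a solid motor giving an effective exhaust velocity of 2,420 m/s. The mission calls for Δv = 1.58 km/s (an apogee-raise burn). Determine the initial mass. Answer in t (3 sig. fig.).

Rocket equation: m₀/m_f = exp(Δv / v_e) = exp(1580 / 2420.0) = exp(0.6529) = 1.9211.
m₀ = m_f × 1.9211 = 93.9 × 1.9211 = 180.391 t.

initial mass ≈ 180 t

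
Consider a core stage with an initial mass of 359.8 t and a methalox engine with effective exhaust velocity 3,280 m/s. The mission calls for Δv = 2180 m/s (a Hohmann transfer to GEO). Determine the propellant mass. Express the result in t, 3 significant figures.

m₀/m_f = exp(Δv / v_e) = exp(2180 / 3280.0) = exp(0.6646) = 1.9438.
m_f = 359.8 / 1.9438 = 185.101 t, so propellant = m₀ − m_f = 359.8 − 185.101 = 174.699 t.

propellant mass ≈ 175 t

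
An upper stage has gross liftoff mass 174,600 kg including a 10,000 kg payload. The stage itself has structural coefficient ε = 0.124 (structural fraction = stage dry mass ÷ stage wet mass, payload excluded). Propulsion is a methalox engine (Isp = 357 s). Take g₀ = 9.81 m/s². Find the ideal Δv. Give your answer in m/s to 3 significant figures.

Δv ≈ 6120 m/s

Stage wet mass = m₀ − payload = 174,600 − 10,000 = 164,600 kg.
Stage dry mass = ε × stage wet mass = 0.124 × 164,600 = 20,410.4 kg.
Burnout mass m_f = stage dry + payload = 20,410.4 + 10,000 = 30,410.4 kg.
v_e = Isp · g₀ = 357 × 9.81 = 3502.2 m/s.
Δv = v_e · ln(174,600/30,410.4) = 3502.2 × ln(5.741) = 3502.2 × 1.7477 ≈ 6121 m/s.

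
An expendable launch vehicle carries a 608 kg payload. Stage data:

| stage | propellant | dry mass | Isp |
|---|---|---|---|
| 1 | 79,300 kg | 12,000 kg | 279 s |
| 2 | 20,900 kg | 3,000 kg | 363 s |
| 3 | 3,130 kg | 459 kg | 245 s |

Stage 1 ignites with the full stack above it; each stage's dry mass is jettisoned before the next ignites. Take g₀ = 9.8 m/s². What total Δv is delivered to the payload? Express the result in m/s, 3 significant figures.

Ignition mass of stage 1 = 79,300+12,000 + 20,900+3,000 + 3,130+459 + 608 = 119,397 kg.
Stage 1: m₀ = 119,397 kg, m_f = 119,397 − 79,300 = 40,097 kg; Δv = 279×9.8×ln(2.978) = 2734.2×1.0912 ≈ 2983 m/s.
Stage 2: m₀ = 28,097 kg, m_f = 28,097 − 20,900 = 7,197 kg; Δv = 363×9.8×ln(3.904) = 3557.4×1.3620 ≈ 4845 m/s.
Stage 3: m₀ = 4,197 kg, m_f = 4,197 − 3,130 = 1,067 kg; Δv = 245×9.8×ln(3.933) = 2401.0×1.3695 ≈ 3288 m/s.
Total Δv = 2983 + 4845 + 3288 = 11116 m/s.

Δv ≈ 11100 m/s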